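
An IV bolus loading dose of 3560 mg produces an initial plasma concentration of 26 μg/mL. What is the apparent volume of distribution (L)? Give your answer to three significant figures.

137 L

Immediately after an IV bolus, C₀ = Dose / Vd, so Vd = Dose / C₀.
Vd = 3560 / 26 = 136.9 L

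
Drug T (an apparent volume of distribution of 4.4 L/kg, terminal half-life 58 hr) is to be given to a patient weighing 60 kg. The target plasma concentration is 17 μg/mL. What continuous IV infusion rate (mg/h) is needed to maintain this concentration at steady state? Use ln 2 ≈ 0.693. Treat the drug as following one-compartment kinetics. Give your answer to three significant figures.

53.6 mg/h

Vd(total) = 60 kg × 4.4 L/kg = 264.0 L
CL = 0.693 × Vd / t½ = 0.693 × 264.0 / 58 = 3.154 L/h
Infusion rate = CL × Css = 3.154 × 17 = 53.62 mg/h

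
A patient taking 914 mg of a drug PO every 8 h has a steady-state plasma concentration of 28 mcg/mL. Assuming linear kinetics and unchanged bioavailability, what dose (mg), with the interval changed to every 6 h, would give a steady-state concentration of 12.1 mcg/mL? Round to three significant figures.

For first-order elimination, Css ∝ F·D/(CL·τ); F and CL are unchanged, so Css ∝ D/τ.
D₂ = D₁ × (Css,target / Css,current) × (τ₂/τ₁) = 914 × (12.1/28) × (6/8) = 296.2 mg

296 mg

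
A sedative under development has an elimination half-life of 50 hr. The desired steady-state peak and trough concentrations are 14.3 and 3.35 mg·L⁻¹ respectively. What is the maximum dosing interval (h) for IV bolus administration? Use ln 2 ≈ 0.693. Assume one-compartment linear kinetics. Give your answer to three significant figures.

105 h

k = 0.693 / t½ = 0.693 / 50 = 0.01386 h⁻¹
Between IV bolus doses, concentration decays as C = C₀·e^(−kτ), so C_peak/C_trough = e^(kτ).
τ_max = ln(C_peak/C_trough) / k = ln(14.3/3.35) / 0.01386 = 1.451 / 0.01386 = 104.7 h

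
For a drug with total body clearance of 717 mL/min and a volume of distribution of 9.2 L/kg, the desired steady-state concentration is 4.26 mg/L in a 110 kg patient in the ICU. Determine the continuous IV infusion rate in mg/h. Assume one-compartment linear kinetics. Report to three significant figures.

Convert clearance: 717 mL/min × 60 min/h ÷ 1000 mL/L = 43.02 L/h
R₀ = 43.02 × 4.26 = 183.3 mg/h

183 mg/h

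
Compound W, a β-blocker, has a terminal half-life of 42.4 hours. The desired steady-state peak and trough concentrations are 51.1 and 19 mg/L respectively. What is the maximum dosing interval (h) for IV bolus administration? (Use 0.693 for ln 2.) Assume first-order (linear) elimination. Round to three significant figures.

60.5 h

k = 0.693 / t½ = 0.693 / 42.4 = 0.01634 h⁻¹
Between IV bolus doses, concentration decays as C = C₀·e^(−kτ), so C_peak/C_trough = e^(kτ).
τ_max = ln(C_peak/C_trough) / k = ln(51.1/19) / 0.01634 = 0.9893 / 0.01634 = 60.54 h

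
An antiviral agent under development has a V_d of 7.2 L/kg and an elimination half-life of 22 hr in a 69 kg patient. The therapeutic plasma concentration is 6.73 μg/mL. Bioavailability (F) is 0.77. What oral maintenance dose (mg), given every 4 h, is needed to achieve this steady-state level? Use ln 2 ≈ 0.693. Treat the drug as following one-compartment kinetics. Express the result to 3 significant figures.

Vd = 7.2 L/kg × 69 kg = 496.8 L
CL = 0.693 × Vd / t½ = 0.693 × 496.8 / 22 = 15.65 L/h
D = CL × Css × τ / F = 15.65 × 6.73 × 4 / 0.77 = 547.1 mg

547 mg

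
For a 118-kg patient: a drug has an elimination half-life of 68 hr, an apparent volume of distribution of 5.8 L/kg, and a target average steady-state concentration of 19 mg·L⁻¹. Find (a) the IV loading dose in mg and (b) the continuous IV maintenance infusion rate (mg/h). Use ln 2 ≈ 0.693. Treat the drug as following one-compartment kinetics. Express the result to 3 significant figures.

Total Vd = 5.8 × 118 = 684.4 L
LD = Vd × C = 684.4 × 19 = 13000 mg
CL = 0.693 × Vd / t½ = 0.693 × 684.4 / 68 = 6.975 L/h
Infusion rate = CL × Css = 6.975 × 19 = 132.5 mg/h

(a) 13000 mg; (b) 133 mg/h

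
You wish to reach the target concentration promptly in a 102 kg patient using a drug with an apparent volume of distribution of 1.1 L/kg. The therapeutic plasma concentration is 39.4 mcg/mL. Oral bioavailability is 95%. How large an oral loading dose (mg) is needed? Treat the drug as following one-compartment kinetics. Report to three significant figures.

4650 mg

Vd(total) = 102 kg × 1.1 L/kg = 112.2 L
The loading dose fills Vd to the target concentration.
LD = Vd × C / F = 112.2 × 39.40 / 0.95 = 4653 mg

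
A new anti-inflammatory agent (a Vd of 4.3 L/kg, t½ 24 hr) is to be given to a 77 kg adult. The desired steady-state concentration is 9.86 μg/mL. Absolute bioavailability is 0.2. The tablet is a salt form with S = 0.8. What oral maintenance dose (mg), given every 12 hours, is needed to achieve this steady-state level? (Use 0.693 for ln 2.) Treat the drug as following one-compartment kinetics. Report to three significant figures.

7070 mg

Total Vd = 4.3 × 77 = 331.1 L
CL = ln 2 · Vd / t½ = 0.693 × 331.1 / 24 = 9.561 L/h
D = CL × Css × τ / F / S = 9.561 × 9.86 × 12 / 0.2 / 0.8 = 7070 mg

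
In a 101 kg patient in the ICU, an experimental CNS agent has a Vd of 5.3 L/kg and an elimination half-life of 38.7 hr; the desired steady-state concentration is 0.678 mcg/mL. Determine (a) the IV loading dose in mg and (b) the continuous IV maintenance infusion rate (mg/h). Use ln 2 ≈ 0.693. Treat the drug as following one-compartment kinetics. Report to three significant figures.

Vd = 5.3 L/kg × 101 kg = 535.3 L
LD = Vd × C = 535.3 × 0.678 = 362.9 mg
CL = 0.693 × Vd / t½ = 0.693 × 535.3 / 38.7 = 9.586 L/h
Infusion rate = CL × Css = 9.586 × 0.678 = 6.499 mg/h

(a) 363 mg; (b) 6.50 mg/h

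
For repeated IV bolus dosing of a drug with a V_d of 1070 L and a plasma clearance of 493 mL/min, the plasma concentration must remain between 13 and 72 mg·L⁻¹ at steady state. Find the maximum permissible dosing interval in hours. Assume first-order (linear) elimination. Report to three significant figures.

61.9 h

CL = 493 mL/min × 60/1000 = 29.58 L/h
k = CL / Vd = 29.58 / 1070 = 0.02764 h⁻¹
Between IV bolus doses, concentration decays as C = C₀·e^(−kτ), so C_peak/C_trough = e^(kτ).
τ_max = ln(C_peak/C_trough) / k = ln(72/13) / 0.02764 = 1.712 / 0.02764 = 61.94 h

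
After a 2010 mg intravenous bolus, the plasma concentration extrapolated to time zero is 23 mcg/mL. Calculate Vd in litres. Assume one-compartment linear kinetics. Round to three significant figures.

Immediately after an IV bolus, C₀ = Dose / Vd, so Vd = Dose / C₀.
Vd = 2010 / 23 = 87.39 L

87.4 L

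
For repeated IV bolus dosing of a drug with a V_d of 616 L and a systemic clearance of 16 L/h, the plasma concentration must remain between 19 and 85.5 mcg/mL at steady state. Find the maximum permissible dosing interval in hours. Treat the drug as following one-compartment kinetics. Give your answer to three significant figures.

57.9 h

k = CL / Vd = 16.00 / 616.0 = 0.02597 h⁻¹
Between IV bolus doses, concentration decays as C = C₀·e^(−kτ), so C_peak/C_trough = e^(kτ).
τ_max = ln(C_peak/C_trough) / k = ln(85.5/19) / 0.02597 = 1.504 / 0.02597 = 57.91 h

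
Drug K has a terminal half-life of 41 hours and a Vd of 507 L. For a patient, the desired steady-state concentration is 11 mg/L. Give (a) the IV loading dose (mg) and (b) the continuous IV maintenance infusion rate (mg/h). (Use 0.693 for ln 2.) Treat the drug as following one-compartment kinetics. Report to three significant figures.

LD = Vd × C = 507.0 × 11 = 5577 mg
CL = 0.693 × Vd / t½ = 0.693 × 507.0 / 41 = 8.570 L/h
Infusion rate = CL × Css = 8.570 × 11 = 94.27 mg/h

(a) 5580 mg; (b) 94.3 mg/h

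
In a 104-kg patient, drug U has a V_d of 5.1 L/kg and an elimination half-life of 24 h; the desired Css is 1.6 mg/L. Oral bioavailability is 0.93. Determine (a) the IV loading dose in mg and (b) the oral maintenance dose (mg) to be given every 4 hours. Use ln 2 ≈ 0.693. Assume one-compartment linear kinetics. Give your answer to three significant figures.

(a) 849 mg; (b) 105 mg

Total Vd = 5.1 × 104 = 530.4 L
LD = Vd × C = 530.4 × 1.6 = 848.6 mg
CL = 0.693 × Vd / t½ = 0.693 × 530.4 / 24 = 15.32 L/h
D = CL × Css × τ / F = 15.32 × 1.6 × 4 / 0.93 = 105.4 mg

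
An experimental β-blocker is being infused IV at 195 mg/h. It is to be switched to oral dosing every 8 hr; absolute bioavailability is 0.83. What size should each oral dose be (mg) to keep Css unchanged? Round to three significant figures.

To maintain the same Css, the systemic dosing rate must be unchanged: F·D/τ = infusion rate.
D = rate × τ / F = 195 × 8 / 0.83 = 1880 mg

1880 mg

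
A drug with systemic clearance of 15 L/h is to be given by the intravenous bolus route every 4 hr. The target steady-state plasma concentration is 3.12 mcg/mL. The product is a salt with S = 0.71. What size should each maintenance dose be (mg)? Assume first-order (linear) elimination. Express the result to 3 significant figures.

D = CL × Css × τ / S = 15.00 × 3.12 × 4 / 0.71 = 263.7 mg

264 mg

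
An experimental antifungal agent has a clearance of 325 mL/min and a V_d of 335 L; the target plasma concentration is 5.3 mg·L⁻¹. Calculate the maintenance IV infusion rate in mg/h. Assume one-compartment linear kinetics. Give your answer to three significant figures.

CL = 325 mL/min = 325 × 0.06 = 19.50 L/h
Maintenance depends on clearance, not Vd — rate in must match rate out.
Infusion rate = CL · Css = 19.50 L/h × 5.3 mg/L = 103.4 mg/h

103 mg/h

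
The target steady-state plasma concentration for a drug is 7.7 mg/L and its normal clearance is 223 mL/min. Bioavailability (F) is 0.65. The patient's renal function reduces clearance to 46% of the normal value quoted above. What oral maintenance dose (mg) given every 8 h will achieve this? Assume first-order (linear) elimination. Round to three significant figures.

583 mg

CL = 223 mL/min × 60/1000 = 13.38 L/h
Patient clearance = 0.46 × 13.38 = 6.155 L/h
D = CL × Css × τ / F = 6.155 × 7.7 × 8 / 0.65 = 583.3 mg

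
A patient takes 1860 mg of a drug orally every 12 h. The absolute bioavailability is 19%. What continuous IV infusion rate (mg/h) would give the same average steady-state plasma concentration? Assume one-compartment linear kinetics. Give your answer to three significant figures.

29.5 mg/h

Equivalent systemic input: infusion rate = F·D/τ.
Rate = 0.19 × 1860 / 12 = 29.45 mg/h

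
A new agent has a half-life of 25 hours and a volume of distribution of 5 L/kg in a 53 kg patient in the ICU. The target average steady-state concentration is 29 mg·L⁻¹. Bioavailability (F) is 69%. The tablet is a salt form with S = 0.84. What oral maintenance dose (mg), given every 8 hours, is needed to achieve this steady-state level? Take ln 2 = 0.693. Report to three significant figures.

2940 mg

Total Vd = 5 × 53 = 265.0 L
CL = 0.693 × Vd / t½ = 0.693 × 265.0 / 25 = 7.346 L/h
D = CL × Css × τ / F / S = 7.346 × 29 × 8 / 0.69 / 0.84 = 2940 mg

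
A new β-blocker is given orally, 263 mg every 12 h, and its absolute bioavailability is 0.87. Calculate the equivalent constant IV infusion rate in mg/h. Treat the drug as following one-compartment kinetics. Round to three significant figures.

Equivalent systemic input: infusion rate = F·D/τ.
Rate = 0.87 × 263 / 12 = 19.07 mg/h

19.1 mg/h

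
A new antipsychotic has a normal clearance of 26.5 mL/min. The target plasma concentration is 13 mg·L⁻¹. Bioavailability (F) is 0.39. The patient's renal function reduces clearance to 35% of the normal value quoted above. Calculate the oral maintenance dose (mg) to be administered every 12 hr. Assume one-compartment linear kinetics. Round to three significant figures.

Convert clearance: 26.5 mL/min × 60 min/h ÷ 1000 mL/L = 1.590 L/h
Patient clearance = 0.35 × 1.590 = 0.5565 L/h
D = CL × Css × τ / F = 0.5565 × 13 × 12 / 0.39 = 222.6 mg

223 mg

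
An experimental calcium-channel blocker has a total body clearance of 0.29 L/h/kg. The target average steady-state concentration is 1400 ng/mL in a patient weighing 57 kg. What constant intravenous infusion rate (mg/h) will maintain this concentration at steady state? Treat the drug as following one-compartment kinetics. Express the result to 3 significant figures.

23.1 mg/h

CL = 0.29 L/h/kg × 57 kg = 16.53 L/h
C = 1400 ng/mL = 1.400 mg/L
At steady state, infusion rate equals elimination rate: rate in = CL × Css.
Rate = CL × Css = 16.53 × 1.4 = 23.14 mg/h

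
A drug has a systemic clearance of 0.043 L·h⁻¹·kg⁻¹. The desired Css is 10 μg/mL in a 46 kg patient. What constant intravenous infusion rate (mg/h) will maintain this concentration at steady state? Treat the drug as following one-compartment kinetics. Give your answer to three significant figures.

CL = 0.043 L·h⁻¹·kg⁻¹ × 46 kg = 1.978 L/h
Rate = CL × Css = 1.978 × 10 = 19.78 mg/h

19.8 mg/h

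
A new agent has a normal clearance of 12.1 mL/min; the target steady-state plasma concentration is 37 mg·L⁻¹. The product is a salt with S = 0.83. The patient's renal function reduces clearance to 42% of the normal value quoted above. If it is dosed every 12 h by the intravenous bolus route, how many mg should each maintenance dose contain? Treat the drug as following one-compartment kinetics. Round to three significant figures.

CL = 12.1 mL/min = 12.1 × 0.06 = 0.7260 L/h
Patient clearance = 0.42 × 0.7260 = 0.3049 L/h
D = CL × Css × τ / S = 0.3049 × 37 × 12 / 0.83 = 163.1 mg

163 mg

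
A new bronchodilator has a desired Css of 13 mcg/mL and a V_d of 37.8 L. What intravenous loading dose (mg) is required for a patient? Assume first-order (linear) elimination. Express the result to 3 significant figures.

491 mg

LD = Vd × C = 37.80 × 13.00 = 491.4 mg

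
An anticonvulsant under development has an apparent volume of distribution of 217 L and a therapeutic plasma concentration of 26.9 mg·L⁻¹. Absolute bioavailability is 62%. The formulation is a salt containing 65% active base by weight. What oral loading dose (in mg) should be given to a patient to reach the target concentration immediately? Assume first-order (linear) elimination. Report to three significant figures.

14500 mg

The loading dose fills Vd to the target concentration.
LD = Vd × C / F / S = 217.0 × 26.90 / 0.62 / 0.65 = 14480 mg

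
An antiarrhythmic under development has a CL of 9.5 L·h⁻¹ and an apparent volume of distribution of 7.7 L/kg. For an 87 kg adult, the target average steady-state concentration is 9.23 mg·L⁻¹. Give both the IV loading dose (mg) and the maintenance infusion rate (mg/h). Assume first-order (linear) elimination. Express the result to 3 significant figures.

Total Vd = 7.7 × 87 = 669.9 L
Loading dose = Vd × C = 669.9 × 9.23 = 6183 mg
Maintenance: replace elimination → rate = CL × Css = 9.500 × 9.23 = 87.69 mg/h

(a) 6180 mg; (b) 87.7 mg/h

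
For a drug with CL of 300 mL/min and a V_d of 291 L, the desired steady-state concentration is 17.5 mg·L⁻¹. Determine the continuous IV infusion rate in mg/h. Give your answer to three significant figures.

CL = 300 mL/min = 300 × 0.06 = 18.00 L/h
Maintenance depends on clearance, not Vd — rate in must match rate out.
R₀ = 18.00 × 17.5 = 315.0 mg/h

315 mg/h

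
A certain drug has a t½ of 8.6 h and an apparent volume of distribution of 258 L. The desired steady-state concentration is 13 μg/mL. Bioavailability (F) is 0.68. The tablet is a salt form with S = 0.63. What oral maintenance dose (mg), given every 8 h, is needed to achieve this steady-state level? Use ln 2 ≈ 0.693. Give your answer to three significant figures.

5050 mg

CL = 0.693 × Vd / t½ = 0.693 × 258.0 / 8.6 = 20.79 L/h
D = CL × Css × τ / F / S = 20.79 × 13 × 8 / 0.68 / 0.63 = 5047 mg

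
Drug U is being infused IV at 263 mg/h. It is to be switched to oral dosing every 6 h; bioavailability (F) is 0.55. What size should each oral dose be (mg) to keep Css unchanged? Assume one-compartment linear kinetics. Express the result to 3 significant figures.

To maintain the same Css, the systemic dosing rate must be unchanged: F·D/τ = infusion rate.
D = rate × τ / F = 263 × 6 / 0.55 = 2869 mg

2870 mg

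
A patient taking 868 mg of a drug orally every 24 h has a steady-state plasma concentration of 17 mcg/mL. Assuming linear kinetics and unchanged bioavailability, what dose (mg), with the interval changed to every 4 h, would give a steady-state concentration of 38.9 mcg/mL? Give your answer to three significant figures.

With linear kinetics, Css is proportional to dose rate (D/τ) at fixed clearance.
D₂ = D₁ × (Css,target / Css,current) × (τ₂/τ₁) = 868 × (38.9/17) × (4/24) = 331.0 mg

331 mg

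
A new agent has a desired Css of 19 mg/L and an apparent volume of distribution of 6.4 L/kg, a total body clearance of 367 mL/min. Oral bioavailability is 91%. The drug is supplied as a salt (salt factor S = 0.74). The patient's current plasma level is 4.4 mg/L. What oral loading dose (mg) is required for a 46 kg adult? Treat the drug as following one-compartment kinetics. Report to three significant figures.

6380 mg

Vd(total) = 46 kg × 6.4 L/kg = 294.4 L
The loading dose fills Vd to the target concentration.
Concentration deficit ΔC = 19 − 4.4 = 14.60 mg/L
LD = Vd × ΔC / F / S = 294.4 × 14.60 / 0.91 / 0.74 = 6383 mg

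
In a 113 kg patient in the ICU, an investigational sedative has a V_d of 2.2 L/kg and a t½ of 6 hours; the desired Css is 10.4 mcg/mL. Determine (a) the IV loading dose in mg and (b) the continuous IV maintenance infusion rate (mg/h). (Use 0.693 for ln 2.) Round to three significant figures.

(a) 2590 mg; (b) 299 mg/h

Total Vd = 2.2 × 113 = 248.6 L
LD = Vd × C = 248.6 × 10.4 = 2585 mg
CL = 0.693 × Vd / t½ = 0.693 × 248.6 / 6 = 28.71 L/h
Infusion rate = CL × Css = 28.71 × 10.4 = 298.6 mg/h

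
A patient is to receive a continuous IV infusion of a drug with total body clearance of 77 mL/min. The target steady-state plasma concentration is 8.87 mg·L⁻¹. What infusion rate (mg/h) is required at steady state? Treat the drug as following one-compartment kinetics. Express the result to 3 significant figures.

41.0 mg/h

CL = 77 mL/min × 60/1000 = 4.620 L/h
At steady state, infusion rate equals elimination rate: rate in = CL × Css.
Infusion rate = CL · Css = 4.620 L/h × 8.87 mg/L = 40.98 mg/h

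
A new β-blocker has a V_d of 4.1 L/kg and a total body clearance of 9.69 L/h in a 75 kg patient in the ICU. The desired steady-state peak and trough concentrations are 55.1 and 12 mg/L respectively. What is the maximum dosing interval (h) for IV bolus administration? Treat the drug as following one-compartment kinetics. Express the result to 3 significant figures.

48.4 h

Vd(total) = 75 kg × 4.1 L/kg = 307.5 L
k = CL / Vd = 9.690 / 307.5 = 0.03151 h⁻¹
Between IV bolus doses, concentration decays as C = C₀·e^(−kτ), so C_peak/C_trough = e^(kτ).
τ_max = ln(C_peak/C_trough) / k = ln(55.1/12) / 0.03151 = 1.524 / 0.03151 = 48.37 h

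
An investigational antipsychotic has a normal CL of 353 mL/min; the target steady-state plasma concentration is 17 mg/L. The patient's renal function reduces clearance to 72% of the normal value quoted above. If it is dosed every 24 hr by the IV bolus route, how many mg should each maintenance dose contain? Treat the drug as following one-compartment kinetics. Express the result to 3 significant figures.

CL = 353 mL/min × 60/1000 = 21.18 L/h
Patient clearance = 0.72 × 21.18 = 15.25 L/h
At steady state, dose per interval replaces the amount cleared in that interval: D/τ = CL·Css.
D = CL × Css × τ = 15.25 × 17 × 24 = 6222 mg

6220 mg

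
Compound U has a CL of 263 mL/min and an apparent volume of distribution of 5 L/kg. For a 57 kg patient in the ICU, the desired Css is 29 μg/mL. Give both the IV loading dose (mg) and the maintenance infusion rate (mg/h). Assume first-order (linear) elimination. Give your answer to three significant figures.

(a) 8270 mg; (b) 458 mg/h

Total Vd = 5 × 57 = 285.0 L
LD = Vd · C_target = 285.0 × 29 = 8265 mg
CL = 263 mL/min = 263 × 0.06 = 15.78 L/h
Infusion rate = 15.78 L/h × 29 mg/L = 457.6 mg/h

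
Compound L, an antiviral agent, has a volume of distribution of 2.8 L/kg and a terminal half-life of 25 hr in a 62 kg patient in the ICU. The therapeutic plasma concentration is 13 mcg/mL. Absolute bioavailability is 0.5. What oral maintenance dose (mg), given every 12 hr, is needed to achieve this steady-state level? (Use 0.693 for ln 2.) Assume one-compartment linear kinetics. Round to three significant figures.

1500 mg

Vd = 2.8 L/kg × 62 kg = 173.6 L
CL = 0.693 × Vd / t½ = 0.693 × 173.6 / 25 = 4.812 L/h
D = CL × Css × τ / F = 4.812 × 13 × 12 / 0.5 = 1501 mg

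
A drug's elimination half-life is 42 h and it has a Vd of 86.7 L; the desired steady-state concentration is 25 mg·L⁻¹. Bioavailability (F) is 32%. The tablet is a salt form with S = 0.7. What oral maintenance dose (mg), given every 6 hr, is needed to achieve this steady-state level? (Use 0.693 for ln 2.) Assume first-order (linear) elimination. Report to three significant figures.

k = 0.693/42 = 0.01650 h⁻¹, so CL = k·Vd = 0.01650 × 86.70 = 1.431 L/h
D = CL × Css × τ / F / S = 1.431 × 25 × 6 / 0.32 / 0.7 = 958.3 mg

958 mg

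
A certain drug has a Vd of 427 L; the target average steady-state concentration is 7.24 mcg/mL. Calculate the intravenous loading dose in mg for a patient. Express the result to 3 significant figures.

LD = Vd × C = 427.0 × 7.240 = 3091 mg

3090 mg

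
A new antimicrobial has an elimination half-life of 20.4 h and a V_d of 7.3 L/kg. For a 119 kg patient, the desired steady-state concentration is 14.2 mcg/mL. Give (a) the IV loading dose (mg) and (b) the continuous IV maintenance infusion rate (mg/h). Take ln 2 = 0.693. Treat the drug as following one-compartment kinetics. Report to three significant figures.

(a) 12300 mg; (b) 419 mg/h

Vd = 7.3 L/kg × 119 kg = 868.7 L
LD = Vd × C = 868.7 × 14.2 = 12340 mg
CL = 0.693 × Vd / t½ = 0.693 × 868.7 / 20.4 = 29.51 L/h
Infusion rate = CL × Css = 29.51 × 14.2 = 419.0 mg/h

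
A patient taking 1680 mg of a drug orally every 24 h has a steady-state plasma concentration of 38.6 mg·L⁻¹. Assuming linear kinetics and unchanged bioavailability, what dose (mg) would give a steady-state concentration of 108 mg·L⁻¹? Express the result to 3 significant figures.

4700 mg

With linear kinetics, Css is proportional to dose rate (D/τ) at fixed clearance.
D₂ = D₁ × (Css,target / Css,current) = 1680 × 108/38.6 = 4701 mg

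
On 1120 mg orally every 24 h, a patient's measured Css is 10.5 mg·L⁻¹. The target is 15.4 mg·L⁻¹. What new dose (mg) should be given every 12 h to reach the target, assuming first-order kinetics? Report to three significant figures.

821 mg

With linear kinetics, Css is proportional to dose rate (D/τ) at fixed clearance.
D₂ = D₁ × (Css,target / Css,current) × (τ₂/τ₁) = 1120 × (15.4/10.5) × (12/24) = 821.3 mg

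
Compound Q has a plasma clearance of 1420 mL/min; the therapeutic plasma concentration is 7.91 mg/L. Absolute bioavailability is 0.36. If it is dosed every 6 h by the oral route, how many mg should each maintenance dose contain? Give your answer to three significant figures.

Convert clearance: 1420 mL/min × 60 min/h ÷ 1000 mL/L = 85.20 L/h
D = CL × Css × τ / F = 85.20 × 7.91 × 6 / 0.36 = 11230 mg

11200 mg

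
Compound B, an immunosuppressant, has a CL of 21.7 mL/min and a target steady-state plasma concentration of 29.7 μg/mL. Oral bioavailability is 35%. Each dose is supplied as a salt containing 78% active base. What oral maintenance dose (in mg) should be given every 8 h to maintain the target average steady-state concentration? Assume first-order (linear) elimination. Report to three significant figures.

1130 mg

Convert clearance: 21.7 mL/min × 60 min/h ÷ 1000 mL/L = 1.302 L/h
D = CL × Css × τ / F / S = 1.302 × 29.7 × 8 / 0.35 / 0.78 = 1133 mg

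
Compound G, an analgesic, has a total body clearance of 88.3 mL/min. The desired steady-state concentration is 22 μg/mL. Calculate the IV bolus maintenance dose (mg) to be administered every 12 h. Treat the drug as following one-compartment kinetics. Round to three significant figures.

1400 mg

CL = 88.3 mL/min × 60/1000 = 5.298 L/h
D = CL × Css × τ = 5.298 × 22 × 12 = 1399 mg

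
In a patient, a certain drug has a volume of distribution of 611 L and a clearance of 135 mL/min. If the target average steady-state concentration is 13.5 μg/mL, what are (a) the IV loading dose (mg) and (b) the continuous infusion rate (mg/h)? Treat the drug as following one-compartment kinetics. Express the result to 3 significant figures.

Loading dose = Vd × C = 611.0 × 13.5 = 8249 mg
CL = 135 mL/min = 135 × 0.06 = 8.100 L/h
Infusion rate = 8.100 L/h × 13.5 mg/L = 109.4 mg/h

(a) 8250 mg; (b) 109 mg/h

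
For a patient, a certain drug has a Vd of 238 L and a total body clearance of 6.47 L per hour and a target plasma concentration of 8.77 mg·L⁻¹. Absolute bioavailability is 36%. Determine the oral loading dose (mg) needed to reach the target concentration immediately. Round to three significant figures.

5800 mg

LD = Vd × C / F = 238.0 × 8.770 / 0.36 = 5798 mg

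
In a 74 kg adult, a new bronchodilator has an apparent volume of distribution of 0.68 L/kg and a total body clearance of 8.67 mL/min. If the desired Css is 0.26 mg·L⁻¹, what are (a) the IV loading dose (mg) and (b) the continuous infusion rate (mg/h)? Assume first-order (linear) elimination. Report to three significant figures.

(a) 13.1 mg; (b) 0.135 mg/h

Vd(total) = 74 kg × 0.68 L/kg = 50.32 L
LD = Vd · C_target = 50.32 × 0.26 = 13.08 mg
CL = 8.67 mL/min = 8.67 × 0.06 = 0.5202 L/h
Maintenance infusion rate = CL × Css = 0.5202 × 0.26 = 0.1353 mg/h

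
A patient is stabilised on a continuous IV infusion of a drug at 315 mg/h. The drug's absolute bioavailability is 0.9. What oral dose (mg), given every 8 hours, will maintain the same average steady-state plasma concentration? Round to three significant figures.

To maintain the same Css, the systemic dosing rate must be unchanged: F·D/τ = infusion rate.
D = rate × τ / F = 315 × 8 / 0.9 = 2800 mg

2800 mg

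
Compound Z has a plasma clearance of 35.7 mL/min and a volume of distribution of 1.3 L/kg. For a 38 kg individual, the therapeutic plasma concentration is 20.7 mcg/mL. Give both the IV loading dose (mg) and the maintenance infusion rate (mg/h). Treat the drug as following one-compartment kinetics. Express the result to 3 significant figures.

(a) 1020 mg; (b) 44.3 mg/h

Vd(total) = 38 kg × 1.3 L/kg = 49.40 L
Loading dose = Vd × C = 49.40 × 20.7 = 1023 mg
CL = 35.7 mL/min = 35.7 × 0.06 = 2.142 L/h
Maintenance: replace elimination → rate = CL × Css = 2.142 × 20.7 = 44.34 mg/h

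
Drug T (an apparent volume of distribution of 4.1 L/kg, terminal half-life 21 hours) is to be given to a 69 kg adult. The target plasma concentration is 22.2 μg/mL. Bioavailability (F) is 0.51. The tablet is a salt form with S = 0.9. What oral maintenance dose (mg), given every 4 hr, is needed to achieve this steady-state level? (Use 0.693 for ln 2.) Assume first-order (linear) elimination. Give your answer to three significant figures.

Total Vd = 4.1 × 69 = 282.9 L
CL = 0.693 × Vd / t½ = 0.693 × 282.9 / 21 = 9.336 L/h
D = CL × Css × τ / F / S = 9.336 × 22.2 × 4 / 0.51 / 0.9 = 1806 mg

1810 mg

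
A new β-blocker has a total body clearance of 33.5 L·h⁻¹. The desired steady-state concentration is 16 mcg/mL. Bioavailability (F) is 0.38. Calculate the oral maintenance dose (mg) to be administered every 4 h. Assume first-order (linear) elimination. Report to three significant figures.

D = CL × Css × τ / F = 33.50 × 16 × 4 / 0.38 = 5642 mg

5640 mg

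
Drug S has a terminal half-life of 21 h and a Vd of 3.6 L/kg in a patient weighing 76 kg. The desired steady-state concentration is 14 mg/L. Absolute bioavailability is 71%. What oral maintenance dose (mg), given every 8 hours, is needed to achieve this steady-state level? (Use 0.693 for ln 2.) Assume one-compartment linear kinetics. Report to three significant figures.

1420 mg

Vd(total) = 76 kg × 3.6 L/kg = 273.6 L
CL = 0.693 × Vd / t½ = 0.693 × 273.6 / 21 = 9.029 L/h
D = CL × Css × τ / F = 9.029 × 14 × 8 / 0.71 = 1424 mg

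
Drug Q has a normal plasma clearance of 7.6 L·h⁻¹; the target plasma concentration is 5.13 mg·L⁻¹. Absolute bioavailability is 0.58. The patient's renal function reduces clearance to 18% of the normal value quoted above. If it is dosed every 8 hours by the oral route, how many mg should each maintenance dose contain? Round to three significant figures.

96.8 mg

Patient clearance = 0.18 × 7.600 = 1.368 L/h
D = CL × Css × τ / F = 1.368 × 5.13 × 8 / 0.58 = 96.80 mg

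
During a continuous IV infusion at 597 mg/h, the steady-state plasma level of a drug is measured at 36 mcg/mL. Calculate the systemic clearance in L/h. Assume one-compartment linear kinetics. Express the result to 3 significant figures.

16.6 L/h

At steady state, infusion rate = CL × Css, so CL = rate / Css.
CL = 597 / 36 = 16.58 L/h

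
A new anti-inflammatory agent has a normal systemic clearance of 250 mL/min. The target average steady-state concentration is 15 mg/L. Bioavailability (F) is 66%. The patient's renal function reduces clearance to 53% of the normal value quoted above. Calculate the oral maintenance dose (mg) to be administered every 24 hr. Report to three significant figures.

4340 mg

CL = 250 mL/min = 250 × 0.06 = 15.00 L/h
Patient clearance = 0.53 × 15.00 = 7.950 L/h
D = CL × Css × τ / F = 7.950 × 15 × 24 / 0.66 = 4336 mg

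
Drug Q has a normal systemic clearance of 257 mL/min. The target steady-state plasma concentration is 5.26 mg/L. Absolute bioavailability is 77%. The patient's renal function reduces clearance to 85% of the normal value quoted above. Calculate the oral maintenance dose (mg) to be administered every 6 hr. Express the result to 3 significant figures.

Convert clearance: 257 mL/min × 60 min/h ÷ 1000 mL/L = 15.42 L/h
Patient clearance = 0.85 × 15.42 = 13.11 L/h
D = CL × Css × τ / F = 13.11 × 5.26 × 6 / 0.77 = 537.3 mg

537 mg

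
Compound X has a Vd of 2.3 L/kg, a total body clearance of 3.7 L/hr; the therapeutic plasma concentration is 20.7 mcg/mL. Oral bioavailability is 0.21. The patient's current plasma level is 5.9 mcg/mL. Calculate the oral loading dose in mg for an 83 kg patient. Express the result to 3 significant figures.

Vd = 2.3 L/kg × 83 kg = 190.9 L
The loading dose fills Vd to the target concentration; clearance is irrelevant here.
Concentration deficit ΔC = 20.7 − 5.9 = 14.80 mg/L
LD = Vd × ΔC / F = 190.9 × 14.80 / 0.21 = 13450 mg

13500 mg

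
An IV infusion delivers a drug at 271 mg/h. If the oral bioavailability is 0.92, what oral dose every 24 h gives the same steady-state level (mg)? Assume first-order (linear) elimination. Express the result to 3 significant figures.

7070 mg

To maintain the same Css, the systemic dosing rate must be unchanged: F·D/τ = infusion rate.
D = rate × τ / F = 271 × 24 / 0.92 = 7070 mg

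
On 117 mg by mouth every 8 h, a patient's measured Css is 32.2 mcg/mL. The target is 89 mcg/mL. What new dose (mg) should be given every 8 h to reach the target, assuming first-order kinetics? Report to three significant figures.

323 mg

For first-order elimination, Css ∝ F·D/(CL·τ); F and CL are unchanged, so Css ∝ D/τ.
D₂ = D₁ × (Css,target / Css,current) = 117 × 89/32.2 = 323.4 mg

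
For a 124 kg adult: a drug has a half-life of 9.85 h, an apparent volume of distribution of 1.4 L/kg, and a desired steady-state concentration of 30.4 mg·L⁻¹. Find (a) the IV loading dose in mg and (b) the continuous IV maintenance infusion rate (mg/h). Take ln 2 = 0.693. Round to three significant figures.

Vd(total) = 124 kg × 1.4 L/kg = 173.6 L
LD = Vd × C = 173.6 × 30.4 = 5277 mg
CL = 0.693 × Vd / t½ = 0.693 × 173.6 / 9.85 = 12.21 L/h
Infusion rate = CL × Css = 12.21 × 30.4 = 371.2 mg/h

(a) 5280 mg; (b) 371 mg/h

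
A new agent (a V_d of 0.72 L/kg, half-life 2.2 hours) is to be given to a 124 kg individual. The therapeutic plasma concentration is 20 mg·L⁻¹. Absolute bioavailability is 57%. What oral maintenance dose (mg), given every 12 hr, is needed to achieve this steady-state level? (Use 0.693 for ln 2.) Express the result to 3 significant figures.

11800 mg

Vd = 0.72 L/kg × 124 kg = 89.28 L
CL = 0.693 × Vd / t½ = 0.693 × 89.28 / 2.2 = 28.12 L/h
D = CL × Css × τ / F = 28.12 × 20 × 12 / 0.57 = 11840 mg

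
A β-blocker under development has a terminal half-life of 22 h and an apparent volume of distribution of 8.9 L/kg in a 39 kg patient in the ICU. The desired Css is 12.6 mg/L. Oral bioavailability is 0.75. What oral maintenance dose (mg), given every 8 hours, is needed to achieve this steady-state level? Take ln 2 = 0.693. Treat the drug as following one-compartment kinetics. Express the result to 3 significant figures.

1470 mg

Vd(total) = 39 kg × 8.9 L/kg = 347.1 L
k = 0.693/22 = 0.03150 h⁻¹, so CL = k·Vd = 0.03150 × 347.1 = 10.93 L/h
D = CL × Css × τ / F = 10.93 × 12.6 × 8 / 0.75 = 1469 mg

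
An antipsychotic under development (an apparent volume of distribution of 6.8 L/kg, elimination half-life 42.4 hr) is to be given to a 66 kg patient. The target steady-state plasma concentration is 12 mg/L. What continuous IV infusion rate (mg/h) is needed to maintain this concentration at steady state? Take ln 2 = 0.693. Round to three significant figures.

88.0 mg/h

Total Vd = 6.8 × 66 = 448.8 L
CL = 0.693 × Vd / t½ = 0.693 × 448.8 / 42.4 = 7.335 L/h
Infusion rate = CL × Css = 7.335 × 12 = 88.02 mg/h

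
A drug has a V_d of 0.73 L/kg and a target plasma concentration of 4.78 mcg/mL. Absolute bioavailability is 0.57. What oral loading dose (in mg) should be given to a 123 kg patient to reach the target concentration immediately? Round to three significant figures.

Vd(total) = 123 kg × 0.73 L/kg = 89.79 L
The loading dose fills Vd to the target concentration.
LD = Vd × C / F = 89.79 × 4.780 / 0.57 = 753.0 mg

753 mg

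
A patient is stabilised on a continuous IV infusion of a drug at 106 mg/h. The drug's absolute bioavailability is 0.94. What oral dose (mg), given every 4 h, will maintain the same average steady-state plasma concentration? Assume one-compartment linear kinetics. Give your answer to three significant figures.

To maintain the same Css, the systemic dosing rate must be unchanged: F·D/τ = infusion rate.
D = rate × τ / F = 106 × 4 / 0.94 = 451.1 mg

451 mg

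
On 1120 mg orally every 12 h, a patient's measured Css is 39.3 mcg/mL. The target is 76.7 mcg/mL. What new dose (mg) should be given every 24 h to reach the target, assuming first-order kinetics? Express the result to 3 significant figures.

4370 mg

With linear kinetics, Css is proportional to dose rate (D/τ) at fixed clearance.
D₂ = D₁ × (Css,target / Css,current) × (τ₂/τ₁) = 1120 × (76.7/39.3) × (24/12) = 4372 mg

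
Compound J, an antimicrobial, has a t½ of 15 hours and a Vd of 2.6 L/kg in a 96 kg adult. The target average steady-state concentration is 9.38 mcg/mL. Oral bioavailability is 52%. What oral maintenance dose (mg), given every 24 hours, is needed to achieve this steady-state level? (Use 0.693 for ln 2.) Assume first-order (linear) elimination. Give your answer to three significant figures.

Vd(total) = 96 kg × 2.6 L/kg = 249.6 L
CL = ln 2 · Vd / t½ = 0.693 × 249.6 / 15 = 11.53 L/h
D = CL × Css × τ / F = 11.53 × 9.38 × 24 / 0.52 = 4992 mg

4990 mg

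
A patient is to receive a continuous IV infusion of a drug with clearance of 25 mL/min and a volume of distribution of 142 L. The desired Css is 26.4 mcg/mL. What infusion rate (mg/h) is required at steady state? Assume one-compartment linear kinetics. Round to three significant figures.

Convert clearance: 25 mL/min × 60 min/h ÷ 1000 mL/L = 1.500 L/h
Rate = CL × Css = 1.500 × 26.4 = 39.60 mg/h

39.6 mg/h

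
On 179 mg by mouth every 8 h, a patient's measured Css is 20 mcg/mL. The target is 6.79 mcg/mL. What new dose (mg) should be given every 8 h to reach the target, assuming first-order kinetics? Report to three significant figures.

60.8 mg

For first-order elimination, Css ∝ F·D/(CL·τ); F and CL are unchanged, so Css ∝ D/τ.
D₂ = D₁ × (Css,target / Css,current) = 179 × 6.79/20 = 60.77 mg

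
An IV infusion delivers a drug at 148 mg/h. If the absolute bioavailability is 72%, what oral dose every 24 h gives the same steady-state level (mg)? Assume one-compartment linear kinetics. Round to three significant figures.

To maintain the same Css, the systemic dosing rate must be unchanged: F·D/τ = infusion rate.
D = rate × τ / F = 148 × 24 / 0.72 = 4933 mg

4930 mg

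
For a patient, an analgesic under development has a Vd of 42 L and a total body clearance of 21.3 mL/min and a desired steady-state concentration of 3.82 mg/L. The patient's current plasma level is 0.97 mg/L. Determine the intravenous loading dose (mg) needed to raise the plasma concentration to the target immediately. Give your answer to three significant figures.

The loading dose fills Vd to the target concentration; clearance is irrelevant here.
Concentration deficit ΔC = 3.82 − 0.97 = 2.850 mg/L
LD = Vd × ΔC = 42.00 × 2.850 = 119.7 mg

120 mg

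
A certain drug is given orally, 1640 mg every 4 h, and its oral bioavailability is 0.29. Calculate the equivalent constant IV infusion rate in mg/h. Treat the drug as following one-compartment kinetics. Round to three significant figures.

119 mg/h

Equivalent systemic input: infusion rate = F·D/τ.
Rate = 0.29 × 1640 / 4 = 118.9 mg/h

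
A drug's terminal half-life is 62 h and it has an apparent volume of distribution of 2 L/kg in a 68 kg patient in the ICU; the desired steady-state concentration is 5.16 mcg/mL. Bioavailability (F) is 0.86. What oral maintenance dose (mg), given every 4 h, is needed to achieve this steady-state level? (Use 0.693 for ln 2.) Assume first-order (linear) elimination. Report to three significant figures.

36.5 mg

Total Vd = 2 × 68 = 136.0 L
CL = ln 2 · Vd / t½ = 0.693 × 136.0 / 62 = 1.520 L/h
D = CL × Css × τ / F = 1.520 × 5.16 × 4 / 0.86 = 36.48 mg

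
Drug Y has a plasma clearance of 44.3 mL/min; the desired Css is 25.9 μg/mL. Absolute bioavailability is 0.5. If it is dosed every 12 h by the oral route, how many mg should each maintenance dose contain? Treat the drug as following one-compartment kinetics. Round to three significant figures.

Convert clearance: 44.3 mL/min × 60 min/h ÷ 1000 mL/L = 2.658 L/h
D = CL × Css × τ / F = 2.658 × 25.9 × 12 / 0.5 = 1652 mg

1650 mg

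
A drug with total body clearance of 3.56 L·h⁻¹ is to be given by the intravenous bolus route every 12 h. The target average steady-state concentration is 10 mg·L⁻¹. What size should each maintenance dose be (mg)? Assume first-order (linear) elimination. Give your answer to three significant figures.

427 mg

At steady state, dose per interval replaces the amount cleared in that interval: D/τ = CL·Css.
D = CL × Css × τ = 3.560 × 10 × 12 = 427.2 mg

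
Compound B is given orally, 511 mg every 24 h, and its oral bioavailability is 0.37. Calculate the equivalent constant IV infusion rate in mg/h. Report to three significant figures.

Equivalent systemic input: infusion rate = F·D/τ.
Rate = 0.37 × 511 / 24 = 7.878 mg/h

7.88 mg/h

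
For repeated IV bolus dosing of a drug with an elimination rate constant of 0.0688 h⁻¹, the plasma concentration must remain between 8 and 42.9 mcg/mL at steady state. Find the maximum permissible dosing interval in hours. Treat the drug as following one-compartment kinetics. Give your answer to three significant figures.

24.4 h

Between IV bolus doses, concentration decays as C = C₀·e^(−kτ), so C_peak/C_trough = e^(kτ).
τ_max = ln(C_peak/C_trough) / k = ln(42.9/8) / 0.06880 = 1.679 / 0.06880 = 24.40 h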